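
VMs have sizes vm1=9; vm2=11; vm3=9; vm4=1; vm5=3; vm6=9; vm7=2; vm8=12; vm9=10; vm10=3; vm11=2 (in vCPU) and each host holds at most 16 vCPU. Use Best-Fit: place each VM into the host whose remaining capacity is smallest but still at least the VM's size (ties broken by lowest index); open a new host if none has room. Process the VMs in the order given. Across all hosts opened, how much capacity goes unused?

25

vm1 (9 vCPU) → host 1 (remaining 7 vCPU)
vm2 (11 vCPU) → host 2 (remaining 5 vCPU)
vm3 (9 vCPU) → host 3 (remaining 7 vCPU)
vm4 (1 vCPU) → host 2 (remaining 4 vCPU)
vm5 (3 vCPU) → host 2 (remaining 1 vCPU)
vm6 (9 vCPU) → host 4 (remaining 7 vCPU)
vm7 (2 vCPU) → host 1 (remaining 5 vCPU)
vm8 (12 vCPU) → host 5 (remaining 4 vCPU)
vm9 (10 vCPU) → host 6 (remaining 6 vCPU)
vm10 (3 vCPU) → host 5 (remaining 1 vCPU)
vm11 (2 vCPU) → host 1 (remaining 3 vCPU)
6 hosts × 16 vCPU = 96 vCPU; used 71 vCPU; unused 25 vCPU.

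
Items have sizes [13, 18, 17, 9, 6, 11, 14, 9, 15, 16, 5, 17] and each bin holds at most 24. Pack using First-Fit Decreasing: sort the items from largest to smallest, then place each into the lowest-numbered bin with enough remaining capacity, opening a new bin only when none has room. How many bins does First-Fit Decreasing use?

7

Sorted descending: 18, 17, 17, 16, 15, 14, 13, 11, 9, 9, 6, 5.
Put 18 in bin 1; 6 remain.
Put 17 in bin 2; 7 remain.
Put 17 in bin 3; 7 remain.
Put 16 in bin 4; 8 remain.
Put 15 in bin 5; 9 remain.
Put 14 in bin 6; 10 remain.
Put 13 in bin 7; 11 remain.
Put 11 in bin 7; 0 remain.
Put 9 in bin 5; 0 remain.
Put 9 in bin 6; 1 remain.
Put 6 in bin 1; 0 remain.
Put 5 in bin 2; 2 remain.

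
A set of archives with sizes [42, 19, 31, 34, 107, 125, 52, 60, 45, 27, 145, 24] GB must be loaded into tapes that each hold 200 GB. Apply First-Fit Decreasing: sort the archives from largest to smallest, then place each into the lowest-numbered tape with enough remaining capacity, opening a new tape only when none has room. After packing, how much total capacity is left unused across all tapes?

Sorted descending: 145, 125, 107, 60, 52, 45, 42, 34, 31, 27, 24, 19.
Put 145 GB in tape 1; 55 GB remain.
Put 125 GB in tape 2; 75 GB remain.
Put 107 GB in tape 3; 93 GB remain.
Put 60 GB in tape 2; 15 GB remain.
Put 52 GB in tape 1; 3 GB remain.
Put 45 GB in tape 3; 48 GB remain.
Put 42 GB in tape 3; 6 GB remain.
Put 34 GB in tape 4; 166 GB remain.
Put 31 GB in tape 4; 135 GB remain.
Put 27 GB in tape 4; 108 GB remain.
Put 24 GB in tape 4; 84 GB remain.
Put 19 GB in tape 4; 65 GB remain.
4 tapes × 200 GB = 800 GB; used 711 GB; unused 89 GB.

89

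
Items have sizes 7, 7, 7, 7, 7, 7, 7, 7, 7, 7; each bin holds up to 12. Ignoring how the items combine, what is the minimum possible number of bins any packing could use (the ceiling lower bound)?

6

Total size = 7 + 7 + 7 + 7 + 7 + 7 + 7 + 7 + 7 + 7 = 70.
⌈70 / 12⌉ = 6.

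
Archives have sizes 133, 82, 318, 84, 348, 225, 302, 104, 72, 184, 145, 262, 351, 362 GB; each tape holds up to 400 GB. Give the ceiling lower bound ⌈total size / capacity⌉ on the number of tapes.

8 tapes

Total size = 133 + 82 + 318 + 84 + 348 + 225 + 302 + 104 + 72 + 184 + 145 + 262 + 351 + 362 = 2972 GB.
⌈2972 / 400⌉ = 8.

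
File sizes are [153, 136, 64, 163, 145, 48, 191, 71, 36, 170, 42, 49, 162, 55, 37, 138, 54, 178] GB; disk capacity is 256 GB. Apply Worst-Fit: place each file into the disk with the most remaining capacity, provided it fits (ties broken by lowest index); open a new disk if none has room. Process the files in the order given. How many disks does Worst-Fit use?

Put 153 GB in disk 1; 103 GB remain.
Put 136 GB in disk 2; 120 GB remain.
Put 64 GB in disk 2; 56 GB remain.
Put 163 GB in disk 3; 93 GB remain.
Put 145 GB in disk 4; 111 GB remain.
Put 48 GB in disk 4; 63 GB remain.
Put 191 GB in disk 5; 65 GB remain.
Put 71 GB in disk 1; 32 GB remain.
Put 36 GB in disk 3; 57 GB remain.
Put 170 GB in disk 6; 86 GB remain.
Put 42 GB in disk 6; 44 GB remain.
Put 49 GB in disk 5; 16 GB remain.
Put 162 GB in disk 7; 94 GB remain.
Put 55 GB in disk 7; 39 GB remain.
Put 37 GB in disk 4; 26 GB remain.
Put 138 GB in disk 8; 118 GB remain.
Put 54 GB in disk 8; 64 GB remain.
Put 178 GB in disk 9; 78 GB remain.
Final disks: [153,71] [136,64] [163,36] [145,48,37] [191,49] [170,42] [162,55] [138,54] [178].

9 disks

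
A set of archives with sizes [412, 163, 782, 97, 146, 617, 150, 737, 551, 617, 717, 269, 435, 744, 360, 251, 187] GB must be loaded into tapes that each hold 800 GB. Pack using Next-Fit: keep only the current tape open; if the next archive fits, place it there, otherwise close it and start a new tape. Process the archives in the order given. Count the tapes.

11 tapes

412 GB → tape 1 (remaining 388 GB)
163 GB → tape 1 (remaining 225 GB)
782 GB → tape 2 (remaining 18 GB)
97 GB → tape 3 (remaining 703 GB)
146 GB → tape 3 (remaining 557 GB)
617 GB → tape 4 (remaining 183 GB)
150 GB → tape 4 (remaining 33 GB)
737 GB → tape 5 (remaining 63 GB)
551 GB → tape 6 (remaining 249 GB)
617 GB → tape 7 (remaining 183 GB)
717 GB → tape 8 (remaining 83 GB)
269 GB → tape 9 (remaining 531 GB)
435 GB → tape 9 (remaining 96 GB)
744 GB → tape 10 (remaining 56 GB)
360 GB → tape 11 (remaining 440 GB)
251 GB → tape 11 (remaining 189 GB)
187 GB → tape 11 (remaining 2 GB)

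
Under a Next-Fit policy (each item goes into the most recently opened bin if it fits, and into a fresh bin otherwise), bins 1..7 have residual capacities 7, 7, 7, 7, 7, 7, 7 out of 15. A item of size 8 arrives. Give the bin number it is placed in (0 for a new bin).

0

Next-Fit only looks at bin 7, which has 7 free.
8 does not fit, so a new bin is opened.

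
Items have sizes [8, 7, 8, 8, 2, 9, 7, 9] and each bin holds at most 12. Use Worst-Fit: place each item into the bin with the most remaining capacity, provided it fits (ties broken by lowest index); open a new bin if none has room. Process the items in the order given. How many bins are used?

bin 1: place 8, 4 left
bin 2: place 7, 5 left
bin 3: place 8, 4 left
bin 4: place 8, 4 left
bin 2: place 2, 3 left
bin 5: place 9, 3 left
bin 6: place 7, 5 left
bin 7: place 9, 3 left
Final bins: [8] [7,2] [8] [8] [9] [7] [9].

7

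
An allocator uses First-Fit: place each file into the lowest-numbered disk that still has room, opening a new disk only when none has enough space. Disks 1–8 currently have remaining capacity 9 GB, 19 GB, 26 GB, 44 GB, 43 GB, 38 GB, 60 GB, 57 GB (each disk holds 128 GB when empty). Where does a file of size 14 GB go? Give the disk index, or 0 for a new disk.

Disks with room: disk 2 (19 GB), disk 3 (26 GB), disk 4 (44 GB), disk 5 (43 GB), disk 6 (38 GB), disk 7 (60 GB), disk 8 (57 GB).
The first with room is disk 2.

2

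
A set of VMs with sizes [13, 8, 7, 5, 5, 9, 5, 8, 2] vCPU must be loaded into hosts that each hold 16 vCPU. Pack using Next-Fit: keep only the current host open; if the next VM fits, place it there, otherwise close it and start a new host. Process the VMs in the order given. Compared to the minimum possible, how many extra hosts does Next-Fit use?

Next-Fit: [13] [8,7] [5,5] [9,5] [8,2] → 5 hosts.
Total size 62 vCPU; any packing needs at least ⌈62/16⌉ = 4 hosts.
An optimal packing achieves that bound: [13,2] [9,7] [8,8] [5,5,5] → 4 hosts.
Excess: 5 − 4 = 1.

1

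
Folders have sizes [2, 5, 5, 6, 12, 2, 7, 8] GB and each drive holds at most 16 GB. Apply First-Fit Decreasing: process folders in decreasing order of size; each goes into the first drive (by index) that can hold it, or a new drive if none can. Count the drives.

3

Sorted descending: 12, 8, 7, 6, 5, 5, 2, 2.
12 GB → drive 1 (remaining 4 GB)
8 GB → drive 2 (remaining 8 GB)
7 GB → drive 2 (remaining 1 GB)
6 GB → drive 3 (remaining 10 GB)
5 GB → drive 3 (remaining 5 GB)
5 GB → drive 3 (remaining 0 GB)
2 GB → drive 1 (remaining 2 GB)
2 GB → drive 1 (remaining 0 GB)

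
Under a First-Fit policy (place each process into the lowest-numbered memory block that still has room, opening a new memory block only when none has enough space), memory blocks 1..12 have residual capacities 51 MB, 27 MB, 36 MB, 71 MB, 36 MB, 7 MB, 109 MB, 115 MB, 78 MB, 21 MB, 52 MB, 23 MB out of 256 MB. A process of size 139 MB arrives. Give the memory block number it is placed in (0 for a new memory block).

No memory block has ≥ 139 MB free, so a new memory block is opened.

0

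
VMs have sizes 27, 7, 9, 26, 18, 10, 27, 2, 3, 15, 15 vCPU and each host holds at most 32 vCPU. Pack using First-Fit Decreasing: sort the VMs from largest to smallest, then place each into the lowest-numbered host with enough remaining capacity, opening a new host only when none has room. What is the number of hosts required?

6 hosts

Sorted descending: 27, 27, 26, 18, 15, 15, 10, 9, 7, 3, 2.
host 1: place 27 vCPU, 5 vCPU left
host 2: place 27 vCPU, 5 vCPU left
host 3: place 26 vCPU, 6 vCPU left
host 4: place 18 vCPU, 14 vCPU left
host 5: place 15 vCPU, 17 vCPU left
host 5: place 15 vCPU, 2 vCPU left
host 4: place 10 vCPU, 4 vCPU left
host 6: place 9 vCPU, 23 vCPU left
host 6: place 7 vCPU, 16 vCPU left
host 1: place 3 vCPU, 2 vCPU left
host 1: place 2 vCPU, 0 vCPU left
Final hosts: [27,3,2] [27] [26] [18,10] [15,15] [9,7].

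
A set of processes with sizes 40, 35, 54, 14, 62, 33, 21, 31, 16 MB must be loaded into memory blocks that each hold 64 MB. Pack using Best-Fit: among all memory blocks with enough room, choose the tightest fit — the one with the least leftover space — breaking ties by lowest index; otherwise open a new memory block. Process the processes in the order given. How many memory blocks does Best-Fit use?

6 memory blocks

memory block 1: place 40 MB, 24 MB left
memory block 2: place 35 MB, 29 MB left
memory block 3: place 54 MB, 10 MB left
memory block 1: place 14 MB, 10 MB left
memory block 4: place 62 MB, 2 MB left
memory block 5: place 33 MB, 31 MB left
memory block 2: place 21 MB, 8 MB left
memory block 5: place 31 MB, 0 MB left
memory block 6: place 16 MB, 48 MB left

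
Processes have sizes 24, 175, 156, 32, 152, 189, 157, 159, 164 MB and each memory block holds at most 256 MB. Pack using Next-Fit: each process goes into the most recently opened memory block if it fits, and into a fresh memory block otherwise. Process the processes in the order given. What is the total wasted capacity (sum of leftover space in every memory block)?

memory block 1: place 24 MB, 232 MB left
memory block 1: place 175 MB, 57 MB left
memory block 2: place 156 MB, 100 MB left
memory block 2: place 32 MB, 68 MB left
memory block 3: place 152 MB, 104 MB left
memory block 4: place 189 MB, 67 MB left
memory block 5: place 157 MB, 99 MB left
memory block 6: place 159 MB, 97 MB left
memory block 7: place 164 MB, 92 MB left
7 memory blocks × 256 MB = 1792 MB; used 1208 MB; unused 584 MB.

584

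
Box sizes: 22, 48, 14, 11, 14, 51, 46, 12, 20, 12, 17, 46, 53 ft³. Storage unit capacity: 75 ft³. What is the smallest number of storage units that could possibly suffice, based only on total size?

5 storage units

Total size = 22 + 48 + 14 + 11 + 14 + 51 + 46 + 12 + 20 + 12 + 17 + 46 + 53 = 366 ft³.
⌈366 / 75⌉ = 5.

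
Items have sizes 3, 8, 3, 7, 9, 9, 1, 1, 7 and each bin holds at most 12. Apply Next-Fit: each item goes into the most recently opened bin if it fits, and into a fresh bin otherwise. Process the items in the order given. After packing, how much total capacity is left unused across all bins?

3 → bin 1 (remaining 9)
8 → bin 1 (remaining 1)
3 → bin 2 (remaining 9)
7 → bin 2 (remaining 2)
9 → bin 3 (remaining 3)
9 → bin 4 (remaining 3)
1 → bin 4 (remaining 2)
1 → bin 4 (remaining 1)
7 → bin 5 (remaining 5)
5 bins × 12 = 60; used 48; unused 12.

12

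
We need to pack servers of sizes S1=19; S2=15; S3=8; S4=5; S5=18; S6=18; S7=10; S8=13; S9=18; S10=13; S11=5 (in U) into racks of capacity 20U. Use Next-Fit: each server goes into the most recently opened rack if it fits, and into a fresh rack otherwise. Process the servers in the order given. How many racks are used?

Put S1 (19U) in rack 1; 1U remain.
Put S2 (15U) in rack 2; 5U remain.
Put S3 (8U) in rack 3; 12U remain.
Put S4 (5U) in rack 3; 7U remain.
Put S5 (18U) in rack 4; 2U remain.
Put S6 (18U) in rack 5; 2U remain.
Put S7 (10U) in rack 6; 10U remain.
Put S8 (13U) in rack 7; 7U remain.
Put S9 (18U) in rack 8; 2U remain.
Put S10 (13U) in rack 9; 7U remain.
Put S11 (5U) in rack 9; 2U remain.

9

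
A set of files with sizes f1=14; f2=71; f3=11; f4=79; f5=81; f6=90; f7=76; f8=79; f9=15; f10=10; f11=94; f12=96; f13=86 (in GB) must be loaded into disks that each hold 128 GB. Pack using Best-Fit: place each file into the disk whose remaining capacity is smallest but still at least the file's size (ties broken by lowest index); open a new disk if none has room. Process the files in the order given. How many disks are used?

9 disks

disk 1: place f1 (14 GB), 114 GB left
disk 1: place f2 (71 GB), 43 GB left
disk 1: place f3 (11 GB), 32 GB left
disk 2: place f4 (79 GB), 49 GB left
disk 3: place f5 (81 GB), 47 GB left
disk 4: place f6 (90 GB), 38 GB left
disk 5: place f7 (76 GB), 52 GB left
disk 6: place f8 (79 GB), 49 GB left
disk 1: place f9 (15 GB), 17 GB left
disk 1: place f10 (10 GB), 7 GB left
disk 7: place f11 (94 GB), 34 GB left
disk 8: place f12 (96 GB), 32 GB left
disk 9: place f13 (86 GB), 42 GB left
Final disks: [14,71,11,15,10] [79] [81] [90] [76] [79] [94] [96] [86].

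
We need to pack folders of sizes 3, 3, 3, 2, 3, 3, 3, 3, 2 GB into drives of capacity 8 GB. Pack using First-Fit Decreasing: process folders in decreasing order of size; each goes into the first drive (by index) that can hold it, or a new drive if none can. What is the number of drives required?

4 drives

Sorted descending: 3, 3, 3, 3, 3, 3, 3, 2, 2.
drive 1: place 3 GB, 5 GB left
drive 1: place 3 GB, 2 GB left
drive 2: place 3 GB, 5 GB left
drive 2: place 3 GB, 2 GB left
drive 3: place 3 GB, 5 GB left
drive 3: place 3 GB, 2 GB left
drive 4: place 3 GB, 5 GB left
drive 1: place 2 GB, 0 GB left
drive 2: place 2 GB, 0 GB left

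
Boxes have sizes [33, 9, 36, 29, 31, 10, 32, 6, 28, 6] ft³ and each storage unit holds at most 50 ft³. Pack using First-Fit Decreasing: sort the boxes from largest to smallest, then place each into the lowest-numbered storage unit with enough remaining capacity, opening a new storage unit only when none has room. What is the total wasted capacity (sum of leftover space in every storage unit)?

Sorted descending: 36, 33, 32, 31, 29, 28, 10, 9, 6, 6.
storage unit 1: place 36 ft³, 14 ft³ left
storage unit 2: place 33 ft³, 17 ft³ left
storage unit 3: place 32 ft³, 18 ft³ left
storage unit 4: place 31 ft³, 19 ft³ left
storage unit 5: place 29 ft³, 21 ft³ left
storage unit 6: place 28 ft³, 22 ft³ left
storage unit 1: place 10 ft³, 4 ft³ left
storage unit 2: place 9 ft³, 8 ft³ left
storage unit 2: place 6 ft³, 2 ft³ left
storage unit 3: place 6 ft³, 12 ft³ left
6 storage units × 50 ft³ = 300 ft³; used 220 ft³; unused 80 ft³.

80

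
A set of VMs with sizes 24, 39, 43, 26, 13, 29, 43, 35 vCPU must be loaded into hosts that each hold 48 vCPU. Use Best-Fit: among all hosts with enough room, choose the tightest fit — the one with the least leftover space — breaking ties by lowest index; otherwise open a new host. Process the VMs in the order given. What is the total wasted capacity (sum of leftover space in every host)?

host 1: place 24 vCPU, 24 vCPU left
host 2: place 39 vCPU, 9 vCPU left
host 3: place 43 vCPU, 5 vCPU left
host 4: place 26 vCPU, 22 vCPU left
host 4: place 13 vCPU, 9 vCPU left
host 5: place 29 vCPU, 19 vCPU left
host 6: place 43 vCPU, 5 vCPU left
host 7: place 35 vCPU, 13 vCPU left
7 hosts × 48 vCPU = 336 vCPU; used 252 vCPU; unused 84 vCPU.

84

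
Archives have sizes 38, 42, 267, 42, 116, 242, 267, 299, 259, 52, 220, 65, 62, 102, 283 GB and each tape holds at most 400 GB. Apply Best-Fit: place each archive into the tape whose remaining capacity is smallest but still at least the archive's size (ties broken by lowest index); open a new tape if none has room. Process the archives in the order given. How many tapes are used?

tape 1: place 38 GB, 362 GB left
tape 1: place 42 GB, 320 GB left
tape 1: place 267 GB, 53 GB left
tape 1: place 42 GB, 11 GB left
tape 2: place 116 GB, 284 GB left
tape 2: place 242 GB, 42 GB left
tape 3: place 267 GB, 133 GB left
tape 4: place 299 GB, 101 GB left
tape 5: place 259 GB, 141 GB left
tape 4: place 52 GB, 49 GB left
tape 6: place 220 GB, 180 GB left
tape 3: place 65 GB, 68 GB left
tape 3: place 62 GB, 6 GB left
tape 5: place 102 GB, 39 GB left
tape 7: place 283 GB, 117 GB left

7 tapes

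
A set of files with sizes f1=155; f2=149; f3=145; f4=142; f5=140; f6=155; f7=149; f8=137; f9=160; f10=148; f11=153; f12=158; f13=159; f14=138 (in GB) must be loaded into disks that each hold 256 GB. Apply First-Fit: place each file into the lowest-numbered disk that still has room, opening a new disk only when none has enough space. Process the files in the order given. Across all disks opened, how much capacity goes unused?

f1 (155 GB) → disk 1 (remaining 101 GB)
f2 (149 GB) → disk 2 (remaining 107 GB)
f3 (145 GB) → disk 3 (remaining 111 GB)
f4 (142 GB) → disk 4 (remaining 114 GB)
f5 (140 GB) → disk 5 (remaining 116 GB)
f6 (155 GB) → disk 6 (remaining 101 GB)
f7 (149 GB) → disk 7 (remaining 107 GB)
f8 (137 GB) → disk 8 (remaining 119 GB)
f9 (160 GB) → disk 9 (remaining 96 GB)
f10 (148 GB) → disk 10 (remaining 108 GB)
f11 (153 GB) → disk 11 (remaining 103 GB)
f12 (158 GB) → disk 12 (remaining 98 GB)
f13 (159 GB) → disk 13 (remaining 97 GB)
f14 (138 GB) → disk 14 (remaining 118 GB)
14 disks × 256 GB = 3584 GB; used 2088 GB; unused 1496 GB.

1496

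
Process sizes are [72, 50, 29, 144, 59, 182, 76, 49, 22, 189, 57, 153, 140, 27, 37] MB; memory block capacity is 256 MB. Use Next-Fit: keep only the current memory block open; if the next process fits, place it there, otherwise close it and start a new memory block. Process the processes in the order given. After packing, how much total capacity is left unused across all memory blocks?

506

Put 72 MB in memory block 1; 184 MB remain.
Put 50 MB in memory block 1; 134 MB remain.
Put 29 MB in memory block 1; 105 MB remain.
Put 144 MB in memory block 2; 112 MB remain.
Put 59 MB in memory block 2; 53 MB remain.
Put 182 MB in memory block 3; 74 MB remain.
Put 76 MB in memory block 4; 180 MB remain.
Put 49 MB in memory block 4; 131 MB remain.
Put 22 MB in memory block 4; 109 MB remain.
Put 189 MB in memory block 5; 67 MB remain.
Put 57 MB in memory block 5; 10 MB remain.
Put 153 MB in memory block 6; 103 MB remain.
Put 140 MB in memory block 7; 116 MB remain.
Put 27 MB in memory block 7; 89 MB remain.
Put 37 MB in memory block 7; 52 MB remain.
7 memory blocks × 256 MB = 1792 MB; used 1286 MB; unused 506 MB.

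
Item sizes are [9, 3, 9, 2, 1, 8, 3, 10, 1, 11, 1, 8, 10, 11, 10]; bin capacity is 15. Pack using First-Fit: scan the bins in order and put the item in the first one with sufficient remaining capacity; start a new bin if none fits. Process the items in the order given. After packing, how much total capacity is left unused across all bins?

38

bin 1: place 9, 6 left
bin 1: place 3, 3 left
bin 2: place 9, 6 left
bin 1: place 2, 1 left
bin 1: place 1, 0 left
bin 3: place 8, 7 left
bin 2: place 3, 3 left
bin 4: place 10, 5 left
bin 2: place 1, 2 left
bin 5: place 11, 4 left
bin 2: place 1, 1 left
bin 6: place 8, 7 left
bin 7: place 10, 5 left
bin 8: place 11, 4 left
bin 9: place 10, 5 left
9 bins × 15 = 135; used 97; unused 38.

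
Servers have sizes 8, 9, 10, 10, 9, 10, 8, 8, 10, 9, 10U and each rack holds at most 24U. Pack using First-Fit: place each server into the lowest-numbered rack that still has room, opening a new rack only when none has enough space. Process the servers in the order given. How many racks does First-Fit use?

6

Put 8U in rack 1; 16U remain.
Put 9U in rack 1; 7U remain.
Put 10U in rack 2; 14U remain.
Put 10U in rack 2; 4U remain.
Put 9U in rack 3; 15U remain.
Put 10U in rack 3; 5U remain.
Put 8U in rack 4; 16U remain.
Put 8U in rack 4; 8U remain.
Put 10U in rack 5; 14U remain.
Put 9U in rack 5; 5U remain.
Put 10U in rack 6; 14U remain.
Final racks: [8,9] [10,10] [9,10] [8,8] [10,9] [10].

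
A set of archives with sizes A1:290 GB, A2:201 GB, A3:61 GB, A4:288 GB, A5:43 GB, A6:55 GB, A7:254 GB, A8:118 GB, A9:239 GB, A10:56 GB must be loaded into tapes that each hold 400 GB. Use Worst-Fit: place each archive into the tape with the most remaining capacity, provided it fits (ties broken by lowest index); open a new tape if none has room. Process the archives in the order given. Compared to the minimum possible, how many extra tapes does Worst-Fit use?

Worst-Fit: [290] [201,61,43] [288,55] [254,118] [239,56] → 5 tapes.
Total size 1605 GB; any packing needs at least ⌈1605/400⌉ = 5 tapes.
So 5 is already optimal.

0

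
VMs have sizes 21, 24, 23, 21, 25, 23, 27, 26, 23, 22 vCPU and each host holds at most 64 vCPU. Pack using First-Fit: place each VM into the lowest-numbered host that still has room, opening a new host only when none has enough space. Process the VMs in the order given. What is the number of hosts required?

host 1: place 21 vCPU, 43 vCPU left
host 1: place 24 vCPU, 19 vCPU left
host 2: place 23 vCPU, 41 vCPU left
host 2: place 21 vCPU, 20 vCPU left
host 3: place 25 vCPU, 39 vCPU left
host 3: place 23 vCPU, 16 vCPU left
host 4: place 27 vCPU, 37 vCPU left
host 4: place 26 vCPU, 11 vCPU left
host 5: place 23 vCPU, 41 vCPU left
host 5: place 22 vCPU, 19 vCPU left
Final hosts: [21,24] [23,21] [25,23] [27,26] [23,22].

5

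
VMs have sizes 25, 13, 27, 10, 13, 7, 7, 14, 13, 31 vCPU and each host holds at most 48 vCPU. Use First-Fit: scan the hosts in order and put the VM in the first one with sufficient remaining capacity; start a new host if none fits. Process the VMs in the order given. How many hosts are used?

4

Put 25 vCPU in host 1; 23 vCPU remain.
Put 13 vCPU in host 1; 10 vCPU remain.
Put 27 vCPU in host 2; 21 vCPU remain.
Put 10 vCPU in host 1; 0 vCPU remain.
Put 13 vCPU in host 2; 8 vCPU remain.
Put 7 vCPU in host 2; 1 vCPU remain.
Put 7 vCPU in host 3; 41 vCPU remain.
Put 14 vCPU in host 3; 27 vCPU remain.
Put 13 vCPU in host 3; 14 vCPU remain.
Put 31 vCPU in host 4; 17 vCPU remain.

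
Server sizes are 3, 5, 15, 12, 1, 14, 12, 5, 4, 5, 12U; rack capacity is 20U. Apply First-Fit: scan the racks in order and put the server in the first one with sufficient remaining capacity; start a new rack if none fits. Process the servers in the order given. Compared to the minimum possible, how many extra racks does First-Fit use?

0

First-Fit: [3,5,12] [15,1,4] [14,5] [12,5] [12] → 5 racks.
Total size 88U; any packing needs at least ⌈88/20⌉ = 5 racks.
So 5 is already optimal.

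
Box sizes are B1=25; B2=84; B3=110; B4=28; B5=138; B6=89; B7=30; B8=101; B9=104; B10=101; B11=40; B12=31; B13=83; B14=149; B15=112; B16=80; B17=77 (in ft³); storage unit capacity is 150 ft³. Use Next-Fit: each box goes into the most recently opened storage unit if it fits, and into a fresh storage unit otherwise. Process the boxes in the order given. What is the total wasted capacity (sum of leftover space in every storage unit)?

418

B1 (25 ft³) → storage unit 1 (remaining 125 ft³)
B2 (84 ft³) → storage unit 1 (remaining 41 ft³)
B3 (110 ft³) → storage unit 2 (remaining 40 ft³)
B4 (28 ft³) → storage unit 2 (remaining 12 ft³)
B5 (138 ft³) → storage unit 3 (remaining 12 ft³)
B6 (89 ft³) → storage unit 4 (remaining 61 ft³)
B7 (30 ft³) → storage unit 4 (remaining 31 ft³)
B8 (101 ft³) → storage unit 5 (remaining 49 ft³)
B9 (104 ft³) → storage unit 6 (remaining 46 ft³)
B10 (101 ft³) → storage unit 7 (remaining 49 ft³)
B11 (40 ft³) → storage unit 7 (remaining 9 ft³)
B12 (31 ft³) → storage unit 8 (remaining 119 ft³)
B13 (83 ft³) → storage unit 8 (remaining 36 ft³)
B14 (149 ft³) → storage unit 9 (remaining 1 ft³)
B15 (112 ft³) → storage unit 10 (remaining 38 ft³)
B16 (80 ft³) → storage unit 11 (remaining 70 ft³)
B17 (77 ft³) → storage unit 12 (remaining 73 ft³)
12 storage units × 150 ft³ = 1800 ft³; used 1382 ft³; unused 418 ft³.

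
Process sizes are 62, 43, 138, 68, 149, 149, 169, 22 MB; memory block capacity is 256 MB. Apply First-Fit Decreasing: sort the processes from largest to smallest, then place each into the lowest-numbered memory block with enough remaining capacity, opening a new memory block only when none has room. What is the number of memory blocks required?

Sorted descending: 169, 149, 149, 138, 68, 62, 43, 22.
memory block 1: place 169 MB, 87 MB left
memory block 2: place 149 MB, 107 MB left
memory block 3: place 149 MB, 107 MB left
memory block 4: place 138 MB, 118 MB left
memory block 1: place 68 MB, 19 MB left
memory block 2: place 62 MB, 45 MB left
memory block 2: place 43 MB, 2 MB left
memory block 3: place 22 MB, 85 MB left

4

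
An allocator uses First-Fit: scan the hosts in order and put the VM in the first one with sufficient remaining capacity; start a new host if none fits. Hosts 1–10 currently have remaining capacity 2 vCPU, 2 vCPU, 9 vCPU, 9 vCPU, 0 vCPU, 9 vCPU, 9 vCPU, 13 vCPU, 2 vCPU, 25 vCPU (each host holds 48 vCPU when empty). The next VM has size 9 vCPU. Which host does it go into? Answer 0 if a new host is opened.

Hosts with room: host 3 (9 vCPU), host 4 (9 vCPU), host 6 (9 vCPU), host 7 (9 vCPU), host 8 (13 vCPU), host 10 (25 vCPU).
The first with room is host 3.

3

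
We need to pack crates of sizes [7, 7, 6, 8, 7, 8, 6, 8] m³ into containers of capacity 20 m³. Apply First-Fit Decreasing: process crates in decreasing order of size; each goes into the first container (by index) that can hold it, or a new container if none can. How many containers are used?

Sorted descending: 8, 8, 8, 7, 7, 7, 6, 6.
Put 8 m³ in container 1; 12 m³ remain.
Put 8 m³ in container 1; 4 m³ remain.
Put 8 m³ in container 2; 12 m³ remain.
Put 7 m³ in container 2; 5 m³ remain.
Put 7 m³ in container 3; 13 m³ remain.
Put 7 m³ in container 3; 6 m³ remain.
Put 6 m³ in container 3; 0 m³ remain.
Put 6 m³ in container 4; 14 m³ remain.
Final containers: [8,8] [8,7] [7,7,6] [6].

4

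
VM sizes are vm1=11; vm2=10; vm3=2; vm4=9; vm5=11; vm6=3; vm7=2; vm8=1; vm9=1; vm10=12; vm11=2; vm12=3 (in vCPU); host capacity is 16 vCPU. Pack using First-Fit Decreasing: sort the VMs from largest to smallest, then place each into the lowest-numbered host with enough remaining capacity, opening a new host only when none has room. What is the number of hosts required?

Sorted descending: 12, 11, 11, 10, 9, 3, 3, 2, 2, 2, 1, 1.
Put 12 vCPU in host 1; 4 vCPU remain.
Put 11 vCPU in host 2; 5 vCPU remain.
Put 11 vCPU in host 3; 5 vCPU remain.
Put 10 vCPU in host 4; 6 vCPU remain.
Put 9 vCPU in host 5; 7 vCPU remain.
Put 3 vCPU in host 1; 1 vCPU remain.
Put 3 vCPU in host 2; 2 vCPU remain.
Put 2 vCPU in host 2; 0 vCPU remain.
Put 2 vCPU in host 3; 3 vCPU remain.
Put 2 vCPU in host 3; 1 vCPU remain.
Put 1 vCPU in host 1; 0 vCPU remain.
Put 1 vCPU in host 3; 0 vCPU remain.

5 hosts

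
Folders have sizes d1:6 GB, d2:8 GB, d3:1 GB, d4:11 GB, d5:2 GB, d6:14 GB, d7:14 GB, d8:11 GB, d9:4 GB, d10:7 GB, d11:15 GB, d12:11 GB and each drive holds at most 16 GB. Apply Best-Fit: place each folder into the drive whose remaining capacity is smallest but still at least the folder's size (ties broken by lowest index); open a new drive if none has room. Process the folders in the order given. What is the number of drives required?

8

Put d1 (6 GB) in drive 1; 10 GB remain.
Put d2 (8 GB) in drive 1; 2 GB remain.
Put d3 (1 GB) in drive 1; 1 GB remain.
Put d4 (11 GB) in drive 2; 5 GB remain.
Put d5 (2 GB) in drive 2; 3 GB remain.
Put d6 (14 GB) in drive 3; 2 GB remain.
Put d7 (14 GB) in drive 4; 2 GB remain.
Put d8 (11 GB) in drive 5; 5 GB remain.
Put d9 (4 GB) in drive 5; 1 GB remain.
Put d10 (7 GB) in drive 6; 9 GB remain.
Put d11 (15 GB) in drive 7; 1 GB remain.
Put d12 (11 GB) in drive 8; 5 GB remain.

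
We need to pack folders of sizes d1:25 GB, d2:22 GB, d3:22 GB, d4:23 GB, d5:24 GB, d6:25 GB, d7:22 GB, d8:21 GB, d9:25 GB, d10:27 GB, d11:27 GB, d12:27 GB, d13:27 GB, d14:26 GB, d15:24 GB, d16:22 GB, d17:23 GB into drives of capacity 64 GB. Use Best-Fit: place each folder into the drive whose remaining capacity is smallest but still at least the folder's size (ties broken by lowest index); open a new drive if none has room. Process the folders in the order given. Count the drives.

9 drives

d1 (25 GB) → drive 1 (remaining 39 GB)
d2 (22 GB) → drive 1 (remaining 17 GB)
d3 (22 GB) → drive 2 (remaining 42 GB)
d4 (23 GB) → drive 2 (remaining 19 GB)
d5 (24 GB) → drive 3 (remaining 40 GB)
d6 (25 GB) → drive 3 (remaining 15 GB)
d7 (22 GB) → drive 4 (remaining 42 GB)
d8 (21 GB) → drive 4 (remaining 21 GB)
d9 (25 GB) → drive 5 (remaining 39 GB)
d10 (27 GB) → drive 5 (remaining 12 GB)
d11 (27 GB) → drive 6 (remaining 37 GB)
d12 (27 GB) → drive 6 (remaining 10 GB)
d13 (27 GB) → drive 7 (remaining 37 GB)
d14 (26 GB) → drive 7 (remaining 11 GB)
d15 (24 GB) → drive 8 (remaining 40 GB)
d16 (22 GB) → drive 8 (remaining 18 GB)
d17 (23 GB) → drive 9 (remaining 41 GB)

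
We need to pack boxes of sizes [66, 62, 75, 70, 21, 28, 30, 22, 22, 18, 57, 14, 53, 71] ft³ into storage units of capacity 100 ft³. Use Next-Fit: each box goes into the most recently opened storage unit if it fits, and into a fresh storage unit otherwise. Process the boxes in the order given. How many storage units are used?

8 storage units

storage unit 1: place 66 ft³, 34 ft³ left
storage unit 2: place 62 ft³, 38 ft³ left
storage unit 3: place 75 ft³, 25 ft³ left
storage unit 4: place 70 ft³, 30 ft³ left
storage unit 4: place 21 ft³, 9 ft³ left
storage unit 5: place 28 ft³, 72 ft³ left
storage unit 5: place 30 ft³, 42 ft³ left
storage unit 5: place 22 ft³, 20 ft³ left
storage unit 6: place 22 ft³, 78 ft³ left
storage unit 6: place 18 ft³, 60 ft³ left
storage unit 6: place 57 ft³, 3 ft³ left
storage unit 7: place 14 ft³, 86 ft³ left
storage unit 7: place 53 ft³, 33 ft³ left
storage unit 8: place 71 ft³, 29 ft³ left
Final storage units: [66] [62] [75] [70,21] [28,30,22] [22,18,57] [14,53] [71].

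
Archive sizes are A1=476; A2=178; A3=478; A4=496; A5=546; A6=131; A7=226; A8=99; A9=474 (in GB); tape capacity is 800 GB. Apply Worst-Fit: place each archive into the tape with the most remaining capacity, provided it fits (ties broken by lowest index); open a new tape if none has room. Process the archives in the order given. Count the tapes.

5 tapes

A1 (476 GB) → tape 1 (remaining 324 GB)
A2 (178 GB) → tape 1 (remaining 146 GB)
A3 (478 GB) → tape 2 (remaining 322 GB)
A4 (496 GB) → tape 3 (remaining 304 GB)
A5 (546 GB) → tape 4 (remaining 254 GB)
A6 (131 GB) → tape 2 (remaining 191 GB)
A7 (226 GB) → tape 3 (remaining 78 GB)
A8 (99 GB) → tape 4 (remaining 155 GB)
A9 (474 GB) → tape 5 (remaining 326 GB)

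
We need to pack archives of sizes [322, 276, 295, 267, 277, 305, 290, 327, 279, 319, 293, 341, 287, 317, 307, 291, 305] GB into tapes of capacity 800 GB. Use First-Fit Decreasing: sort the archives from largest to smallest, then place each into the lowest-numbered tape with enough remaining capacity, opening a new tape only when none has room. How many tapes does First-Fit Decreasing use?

9

Sorted descending: 341, 327, 322, 319, 317, 307, 305, 305, 295, 293, 291, 290, 287, 279, 277, 276, 267.
Put 341 GB in tape 1; 459 GB remain.
Put 327 GB in tape 1; 132 GB remain.
Put 322 GB in tape 2; 478 GB remain.
Put 319 GB in tape 2; 159 GB remain.
Put 317 GB in tape 3; 483 GB remain.
Put 307 GB in tape 3; 176 GB remain.
Put 305 GB in tape 4; 495 GB remain.
Put 305 GB in tape 4; 190 GB remain.
Put 295 GB in tape 5; 505 GB remain.
Put 293 GB in tape 5; 212 GB remain.
Put 291 GB in tape 6; 509 GB remain.
Put 290 GB in tape 6; 219 GB remain.
Put 287 GB in tape 7; 513 GB remain.
Put 279 GB in tape 7; 234 GB remain.
Put 277 GB in tape 8; 523 GB remain.
Put 276 GB in tape 8; 247 GB remain.
Put 267 GB in tape 9; 533 GB remain.
Final tapes: [341,327] [322,319] [317,307] [305,305] [295,293] [291,290] [287,279] [277,276] [267].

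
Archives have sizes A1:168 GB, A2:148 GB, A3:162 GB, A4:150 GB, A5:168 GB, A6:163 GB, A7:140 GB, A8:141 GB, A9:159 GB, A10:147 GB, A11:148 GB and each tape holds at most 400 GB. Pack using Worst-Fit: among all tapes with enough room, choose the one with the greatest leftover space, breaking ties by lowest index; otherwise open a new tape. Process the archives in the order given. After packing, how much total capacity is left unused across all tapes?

706

Put A1 (168 GB) in tape 1; 232 GB remain.
Put A2 (148 GB) in tape 1; 84 GB remain.
Put A3 (162 GB) in tape 2; 238 GB remain.
Put A4 (150 GB) in tape 2; 88 GB remain.
Put A5 (168 GB) in tape 3; 232 GB remain.
Put A6 (163 GB) in tape 3; 69 GB remain.
Put A7 (140 GB) in tape 4; 260 GB remain.
Put A8 (141 GB) in tape 4; 119 GB remain.
Put A9 (159 GB) in tape 5; 241 GB remain.
Put A10 (147 GB) in tape 5; 94 GB remain.
Put A11 (148 GB) in tape 6; 252 GB remain.
6 tapes × 400 GB = 2400 GB; used 1694 GB; unused 706 GB.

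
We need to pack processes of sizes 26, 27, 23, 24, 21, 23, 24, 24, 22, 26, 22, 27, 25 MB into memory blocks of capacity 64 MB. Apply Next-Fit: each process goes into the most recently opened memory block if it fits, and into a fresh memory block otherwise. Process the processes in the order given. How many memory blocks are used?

7 memory blocks

Put 26 MB in memory block 1; 38 MB remain.
Put 27 MB in memory block 1; 11 MB remain.
Put 23 MB in memory block 2; 41 MB remain.
Put 24 MB in memory block 2; 17 MB remain.
Put 21 MB in memory block 3; 43 MB remain.
Put 23 MB in memory block 3; 20 MB remain.
Put 24 MB in memory block 4; 40 MB remain.
Put 24 MB in memory block 4; 16 MB remain.
Put 22 MB in memory block 5; 42 MB remain.
Put 26 MB in memory block 5; 16 MB remain.
Put 22 MB in memory block 6; 42 MB remain.
Put 27 MB in memory block 6; 15 MB remain.
Put 25 MB in memory block 7; 39 MB remain.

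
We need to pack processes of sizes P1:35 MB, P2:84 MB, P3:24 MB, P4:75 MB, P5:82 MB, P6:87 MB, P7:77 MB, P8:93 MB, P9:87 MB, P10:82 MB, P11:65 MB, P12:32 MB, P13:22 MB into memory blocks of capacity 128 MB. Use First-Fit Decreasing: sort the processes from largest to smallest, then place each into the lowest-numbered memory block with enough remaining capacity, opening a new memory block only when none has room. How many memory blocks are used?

9

Sorted descending: 93, 87, 87, 84, 82, 82, 77, 75, 65, 35, 32, 24, 22.
93 MB → memory block 1 (remaining 35 MB)
87 MB → memory block 2 (remaining 41 MB)
87 MB → memory block 3 (remaining 41 MB)
84 MB → memory block 4 (remaining 44 MB)
82 MB → memory block 5 (remaining 46 MB)
82 MB → memory block 6 (remaining 46 MB)
77 MB → memory block 7 (remaining 51 MB)
75 MB → memory block 8 (remaining 53 MB)
65 MB → memory block 9 (remaining 63 MB)
35 MB → memory block 1 (remaining 0 MB)
32 MB → memory block 2 (remaining 9 MB)
24 MB → memory block 3 (remaining 17 MB)
22 MB → memory block 4 (remaining 22 MB)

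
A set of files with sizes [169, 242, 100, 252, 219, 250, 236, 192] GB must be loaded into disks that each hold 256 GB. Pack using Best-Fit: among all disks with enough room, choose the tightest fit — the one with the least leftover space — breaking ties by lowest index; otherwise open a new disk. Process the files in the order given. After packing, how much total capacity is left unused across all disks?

388

disk 1: place 169 GB, 87 GB left
disk 2: place 242 GB, 14 GB left
disk 3: place 100 GB, 156 GB left
disk 4: place 252 GB, 4 GB left
disk 5: place 219 GB, 37 GB left
disk 6: place 250 GB, 6 GB left
disk 7: place 236 GB, 20 GB left
disk 8: place 192 GB, 64 GB left
8 disks × 256 GB = 2048 GB; used 1660 GB; unused 388 GB.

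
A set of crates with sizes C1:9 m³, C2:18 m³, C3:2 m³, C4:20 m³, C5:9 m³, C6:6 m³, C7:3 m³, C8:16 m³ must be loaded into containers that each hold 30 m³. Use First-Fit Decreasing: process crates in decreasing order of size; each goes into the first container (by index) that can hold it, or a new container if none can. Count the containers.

3

Sorted descending: 20, 18, 16, 9, 9, 6, 3, 2.
20 m³ → container 1 (remaining 10 m³)
18 m³ → container 2 (remaining 12 m³)
16 m³ → container 3 (remaining 14 m³)
9 m³ → container 1 (remaining 1 m³)
9 m³ → container 2 (remaining 3 m³)
6 m³ → container 3 (remaining 8 m³)
3 m³ → container 2 (remaining 0 m³)
2 m³ → container 3 (remaining 6 m³)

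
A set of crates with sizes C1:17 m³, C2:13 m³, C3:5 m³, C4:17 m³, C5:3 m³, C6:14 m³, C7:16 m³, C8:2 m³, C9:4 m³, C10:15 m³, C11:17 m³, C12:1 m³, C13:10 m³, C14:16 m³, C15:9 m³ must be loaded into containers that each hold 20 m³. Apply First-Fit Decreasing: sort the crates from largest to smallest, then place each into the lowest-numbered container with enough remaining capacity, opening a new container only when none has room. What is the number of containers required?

Sorted descending: 17, 17, 17, 16, 16, 15, 14, 13, 10, 9, 5, 4, 3, 2, 1.
container 1: place 17 m³, 3 m³ left
container 2: place 17 m³, 3 m³ left
container 3: place 17 m³, 3 m³ left
container 4: place 16 m³, 4 m³ left
container 5: place 16 m³, 4 m³ left
container 6: place 15 m³, 5 m³ left
container 7: place 14 m³, 6 m³ left
container 8: place 13 m³, 7 m³ left
container 9: place 10 m³, 10 m³ left
container 9: place 9 m³, 1 m³ left
container 6: place 5 m³, 0 m³ left
container 4: place 4 m³, 0 m³ left
container 1: place 3 m³, 0 m³ left
container 2: place 2 m³, 1 m³ left
container 2: place 1 m³, 0 m³ left

9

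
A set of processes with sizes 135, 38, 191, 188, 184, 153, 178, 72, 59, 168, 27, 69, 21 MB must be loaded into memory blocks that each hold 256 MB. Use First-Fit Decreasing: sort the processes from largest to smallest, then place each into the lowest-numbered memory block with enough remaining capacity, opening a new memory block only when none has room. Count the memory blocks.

Sorted descending: 191, 188, 184, 178, 168, 153, 135, 72, 69, 59, 38, 27, 21.
Put 191 MB in memory block 1; 65 MB remain.
Put 188 MB in memory block 2; 68 MB remain.
Put 184 MB in memory block 3; 72 MB remain.
Put 178 MB in memory block 4; 78 MB remain.
Put 168 MB in memory block 5; 88 MB remain.
Put 153 MB in memory block 6; 103 MB remain.
Put 135 MB in memory block 7; 121 MB remain.
Put 72 MB in memory block 3; 0 MB remain.
Put 69 MB in memory block 4; 9 MB remain.
Put 59 MB in memory block 1; 6 MB remain.
Put 38 MB in memory block 2; 30 MB remain.
Put 27 MB in memory block 2; 3 MB remain.
Put 21 MB in memory block 5; 67 MB remain.
Final memory blocks: [191,59] [188,38,27] [184,72] [178,69] [168,21] [153] [135].

7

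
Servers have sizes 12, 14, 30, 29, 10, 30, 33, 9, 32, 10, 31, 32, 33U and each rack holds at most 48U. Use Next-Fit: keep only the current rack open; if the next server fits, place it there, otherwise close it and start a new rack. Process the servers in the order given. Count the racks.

12U → rack 1 (remaining 36U)
14U → rack 1 (remaining 22U)
30U → rack 2 (remaining 18U)
29U → rack 3 (remaining 19U)
10U → rack 3 (remaining 9U)
30U → rack 4 (remaining 18U)
33U → rack 5 (remaining 15U)
9U → rack 5 (remaining 6U)
32U → rack 6 (remaining 16U)
10U → rack 6 (remaining 6U)
31U → rack 7 (remaining 17U)
32U → rack 8 (remaining 16U)
33U → rack 9 (remaining 15U)

9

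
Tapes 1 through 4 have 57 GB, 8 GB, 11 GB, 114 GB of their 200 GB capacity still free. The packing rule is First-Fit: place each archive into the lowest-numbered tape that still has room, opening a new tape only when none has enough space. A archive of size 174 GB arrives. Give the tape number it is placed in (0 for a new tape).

No tape has ≥ 174 GB free, so a new tape is opened.

0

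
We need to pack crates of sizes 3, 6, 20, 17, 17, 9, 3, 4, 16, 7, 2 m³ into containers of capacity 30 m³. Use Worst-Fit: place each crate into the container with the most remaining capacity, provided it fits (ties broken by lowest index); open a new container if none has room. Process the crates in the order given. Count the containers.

3 m³ → container 1 (remaining 27 m³)
6 m³ → container 1 (remaining 21 m³)
20 m³ → container 1 (remaining 1 m³)
17 m³ → container 2 (remaining 13 m³)
17 m³ → container 3 (remaining 13 m³)
9 m³ → container 2 (remaining 4 m³)
3 m³ → container 3 (remaining 10 m³)
4 m³ → container 3 (remaining 6 m³)
16 m³ → container 4 (remaining 14 m³)
7 m³ → container 4 (remaining 7 m³)
2 m³ → container 4 (remaining 5 m³)
Final containers: [3,6,20] [17,9] [17,3,4] [16,7,2].

4 containers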